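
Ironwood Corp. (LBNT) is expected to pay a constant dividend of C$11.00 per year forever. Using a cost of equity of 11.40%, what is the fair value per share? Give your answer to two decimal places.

Zero-growth DDM (perpetuity): P₀ = D/r = 11.00 / 0.114 = 96.4912

C$96.49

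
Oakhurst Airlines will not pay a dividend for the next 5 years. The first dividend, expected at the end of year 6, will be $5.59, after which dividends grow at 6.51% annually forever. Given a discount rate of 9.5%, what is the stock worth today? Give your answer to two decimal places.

$118.76

Deferred-dividend DDM. At t=5 the remaining stream is a growing perpetuity with first payment D_6 = 5.59.
V_5 = D_6/(r−g) = 5.59/(0.095−0.0651) = 186.9565
P₀ = V_5/(1+r)^5 = 186.9565/(1+0.095)^5 = 118.7600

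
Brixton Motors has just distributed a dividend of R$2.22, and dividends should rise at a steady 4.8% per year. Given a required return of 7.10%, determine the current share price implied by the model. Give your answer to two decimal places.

Gordon growth model: P₀ = D₁/(r − g). D₁ = 2.22 × (1 + 0.048) = 2.3266.
P₀ = 2.3266 / (0.071 − 0.048) = 2.3266 / 0.023 = 101.1548

R$101.15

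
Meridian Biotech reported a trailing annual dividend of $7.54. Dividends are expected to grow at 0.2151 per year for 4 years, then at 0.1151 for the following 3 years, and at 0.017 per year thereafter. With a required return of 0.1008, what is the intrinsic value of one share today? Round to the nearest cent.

Three-stage DDM. Project D₁…D_7; terminal Gordon value at t=7 with g = 0.017; discount at r = 0.1008.
D_1 = 9.1619
D_2 = 11.1326
D_3 = 13.5272
D_4 = 16.4369
D_5 = 18.3288
D_6 = 20.4384
D_7 = 22.7909
TV_7 = 23.1783/(0.1008−0.017) = 276.5909
P₀ = Σ Dₜ/(1+r)ᵗ + TV_7/(1+r)^7 = 214.5215

$214.52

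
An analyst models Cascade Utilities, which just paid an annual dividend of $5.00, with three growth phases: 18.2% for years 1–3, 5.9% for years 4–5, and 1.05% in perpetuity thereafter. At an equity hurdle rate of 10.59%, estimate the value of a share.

Three-stage DDM. Project D₁…D_5; terminal Gordon value at t=5 with g = 0.0105; discount at r = 0.1059.
D_1 = 5.9100
D_2 = 6.9856
D_3 = 8.2570
D_4 = 8.7442
D_5 = 9.2601
TV_5 = 9.3573/(0.1059−0.0105) = 98.0849
P₀ = Σ Dₜ/(1+r)ᵗ + TV_5/(1+r)^5 = 87.9004

$87.90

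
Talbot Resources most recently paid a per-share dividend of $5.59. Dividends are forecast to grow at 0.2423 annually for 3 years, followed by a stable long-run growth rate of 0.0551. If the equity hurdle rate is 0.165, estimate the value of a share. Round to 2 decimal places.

Two-stage DDM. Project D₁…D_3 at 0.2423, terminal growth 0.0551, discount at r = 0.165.
D_1 = 6.9445
D_2 = 8.6271
D_3 = 10.7174
Terminal value at t=3: TV = D_4/(r−g) = 11.3080/(0.165−0.0551) = 102.8933
P₀ = 6.9445/(1+0.165)^1 + 8.6271/(1+0.165)^2 + 10.7174/(1+0.165)^3 + 102.8933/(1+0.165)^3 = 84.1698

$84.17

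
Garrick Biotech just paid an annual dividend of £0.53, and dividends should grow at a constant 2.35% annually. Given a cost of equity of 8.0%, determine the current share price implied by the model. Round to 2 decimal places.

Gordon growth model: P₀ = D₁/(r − g). D₁ = 0.53 × (1 + 0.0235) = 0.5425.
P₀ = 0.5425 / (0.08 − 0.0235) = 0.5425 / 0.0565 = 9.6010

£9.60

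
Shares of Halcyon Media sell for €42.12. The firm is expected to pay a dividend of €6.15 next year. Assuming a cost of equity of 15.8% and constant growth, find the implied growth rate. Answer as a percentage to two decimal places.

1.20%

From P₀ = D₁/(r − g), the implied growth is g = r − D₁/P₀.
g = 0.158 − 6.15/42.12 = 0.158 − 0.14601 = 0.01199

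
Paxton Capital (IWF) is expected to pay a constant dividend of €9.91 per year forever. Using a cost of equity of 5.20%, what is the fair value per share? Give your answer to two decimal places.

€190.58

Zero-growth DDM (perpetuity): P₀ = D/r = 9.91 / 0.052 = 190.5769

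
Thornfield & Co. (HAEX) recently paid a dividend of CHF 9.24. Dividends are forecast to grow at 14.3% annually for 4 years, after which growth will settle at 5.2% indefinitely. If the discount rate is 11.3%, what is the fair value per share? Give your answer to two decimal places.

Two-stage DDM. Project D₁…D_4 at 0.143, terminal growth 0.052, discount at r = 0.113.
D_1 = 10.5613
D_2 = 12.0716
D_3 = 13.7978
D_4 = 15.7709
Terminal value at t=4: TV = D_5/(r−g) = 16.5910/(0.113−0.052) = 271.9836
P₀ = 10.5613/(1+0.113)^1 + 12.0716/(1+0.113)^2 + 13.7978/(1+0.113)^3 + 15.7709/(1+0.113)^4 + 271.9836/(1+0.113)^4 = 216.7588

CHF 216.76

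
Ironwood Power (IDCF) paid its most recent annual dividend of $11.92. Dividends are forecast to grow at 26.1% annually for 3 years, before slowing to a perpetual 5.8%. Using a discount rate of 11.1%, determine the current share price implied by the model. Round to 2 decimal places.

$394.24

Two-stage DDM. Project D₁…D_3 at 0.261, terminal growth 0.058, discount at r = 0.111.
D_1 = 15.0311
D_2 = 18.9542
D_3 = 23.9013
Terminal value at t=3: TV = D_4/(r−g) = 25.2876/(0.111−0.058) = 477.1241
P₀ = 15.0311/(1+0.111)^1 + 18.9542/(1+0.111)^2 + 23.9013/(1+0.111)^3 + 477.1241/(1+0.111)^3 = 394.2424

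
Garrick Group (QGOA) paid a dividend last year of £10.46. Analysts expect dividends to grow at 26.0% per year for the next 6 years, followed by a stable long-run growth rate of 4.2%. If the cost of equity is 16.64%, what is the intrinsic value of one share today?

£222.17

Two-stage DDM. Project D₁…D_6 at 0.26, terminal growth 0.042, discount at r = 0.1664.
D_1 = 13.1796
D_2 = 16.6063
D_3 = 20.9239
D_4 = 26.3642
D_5 = 33.2188
D_6 = 41.8557
Terminal value at t=6: TV = D_7/(r−g) = 43.6137/(0.1664−0.042) = 350.5922
P₀ = 13.1796/(1+0.1664)^1 + 16.6063/(1+0.1664)^2 + 20.9239/(1+0.1664)^3 + 26.3642/(1+0.1664)^4 + 33.2188/(1+0.1664)^5 + 41.8557/(1+0.1664)^6 + 350.5922/(1+0.1664)^6 = 222.1681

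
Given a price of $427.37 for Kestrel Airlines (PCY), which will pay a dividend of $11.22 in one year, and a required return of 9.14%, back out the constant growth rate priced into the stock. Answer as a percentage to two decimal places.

From P₀ = D₁/(r − g), the implied growth is g = r − D₁/P₀.
g = 0.0914 − 11.22/427.37 = 0.0914 − 0.02625 = 0.06515

6.51%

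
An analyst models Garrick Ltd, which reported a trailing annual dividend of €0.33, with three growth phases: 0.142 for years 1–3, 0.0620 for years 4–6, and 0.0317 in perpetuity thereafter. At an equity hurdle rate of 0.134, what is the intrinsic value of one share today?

Three-stage DDM. Project D₁…D_6; terminal Gordon value at t=6 with g = 0.0317; discount at r = 0.134.
D_1 = 0.3769
D_2 = 0.4304
D_3 = 0.4915
D_4 = 0.5220
D_5 = 0.5543
D_6 = 0.5887
TV_6 = 0.6074/(0.134−0.0317) = 5.9370
P₀ = Σ Dₜ/(1+r)ᵗ + TV_6/(1+r)^6 = 4.6839

€4.68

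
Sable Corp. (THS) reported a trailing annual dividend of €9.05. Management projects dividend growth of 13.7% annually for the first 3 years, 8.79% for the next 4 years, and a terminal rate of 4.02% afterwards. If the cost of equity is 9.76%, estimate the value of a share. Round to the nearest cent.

€244.45

Three-stage DDM. Project D₁…D_7; terminal Gordon value at t=7 with g = 0.0402; discount at r = 0.0976.
D_1 = 10.2899
D_2 = 11.6996
D_3 = 13.3024
D_4 = 14.4717
D_5 = 15.7437
D_6 = 17.1276
D_7 = 18.6331
TV_7 = 19.3822/(0.0976−0.0402) = 337.6687
P₀ = Σ Dₜ/(1+r)ᵗ + TV_7/(1+r)^7 = 244.4521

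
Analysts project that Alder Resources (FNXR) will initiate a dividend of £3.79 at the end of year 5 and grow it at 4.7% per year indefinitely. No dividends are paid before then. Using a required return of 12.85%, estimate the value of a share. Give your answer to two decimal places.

Deferred-dividend DDM. At t=4 the remaining stream is a growing perpetuity with first payment D_5 = 3.79.
V_4 = D_5/(r−g) = 3.79/(0.1285−0.047) = 46.5031
P₀ = V_4/(1+r)^4 = 46.5031/(1+0.1285)^4 = 28.6731

£28.67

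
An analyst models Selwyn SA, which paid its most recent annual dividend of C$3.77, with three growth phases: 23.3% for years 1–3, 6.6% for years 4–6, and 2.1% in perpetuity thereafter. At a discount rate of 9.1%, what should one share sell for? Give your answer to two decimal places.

Three-stage DDM. Project D₁…D_6; terminal Gordon value at t=6 with g = 0.021; discount at r = 0.091.
D_1 = 4.6484
D_2 = 5.7315
D_3 = 7.0669
D_4 = 7.5333
D_5 = 8.0305
D_6 = 8.5606
TV_6 = 8.7403/(0.091−0.021) = 124.8619
P₀ = Σ Dₜ/(1+r)ᵗ + TV_6/(1+r)^6 = 104.1495

C$104.15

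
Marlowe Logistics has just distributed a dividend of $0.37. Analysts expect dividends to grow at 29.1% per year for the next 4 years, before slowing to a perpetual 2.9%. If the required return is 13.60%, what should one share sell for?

Two-stage DDM. Project D₁…D_4 at 0.291, terminal growth 0.029, discount at r = 0.136.
D_1 = 0.4777
D_2 = 0.6167
D_3 = 0.7961
D_4 = 1.0278
Terminal value at t=4: TV = D_5/(r−g) = 1.0576/(0.136−0.029) = 9.8841
P₀ = 0.4777/(1+0.136)^1 + 0.6167/(1+0.136)^2 + 0.7961/(1+0.136)^3 + 1.0278/(1+0.136)^4 + 9.8841/(1+0.136)^4 = 7.9936

$7.99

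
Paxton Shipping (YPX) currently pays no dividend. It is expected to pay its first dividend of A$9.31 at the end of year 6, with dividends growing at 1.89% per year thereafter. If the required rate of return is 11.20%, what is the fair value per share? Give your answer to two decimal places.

Deferred-dividend DDM. At t=5 the remaining stream is a growing perpetuity with first payment D_6 = 9.31.
V_5 = D_6/(r−g) = 9.31/(0.112−0.0189) = 100.0000
P₀ = V_5/(1+r)^5 = 100.0000/(1+0.112)^5 = 58.8134

A$58.81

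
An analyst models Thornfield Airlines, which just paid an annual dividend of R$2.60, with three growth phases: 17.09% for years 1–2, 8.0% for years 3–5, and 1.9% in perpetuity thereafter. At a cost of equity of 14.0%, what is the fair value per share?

Three-stage DDM. Project D₁…D_5; terminal Gordon value at t=5 with g = 0.019; discount at r = 0.14.
D_1 = 3.0443
D_2 = 3.5646
D_3 = 3.8498
D_4 = 4.1578
D_5 = 4.4904
TV_5 = 4.5757/(0.14−0.019) = 37.8158
P₀ = Σ Dₜ/(1+r)ᵗ + TV_5/(1+r)^5 = 32.4461

R$32.45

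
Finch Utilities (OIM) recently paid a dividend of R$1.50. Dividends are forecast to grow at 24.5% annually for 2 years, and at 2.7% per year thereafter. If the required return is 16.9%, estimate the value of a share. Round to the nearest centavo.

R$15.60

Two-stage DDM. Project D₁…D_2 at 0.245, terminal growth 0.027, discount at r = 0.169.
D_1 = 1.8675
D_2 = 2.3250
Terminal value at t=2: TV = D_3/(r−g) = 2.3878/(0.169−0.027) = 16.8156
P₀ = 1.8675/(1+0.169)^1 + 2.3250/(1+0.169)^2 + 16.8156/(1+0.169)^2 = 15.6039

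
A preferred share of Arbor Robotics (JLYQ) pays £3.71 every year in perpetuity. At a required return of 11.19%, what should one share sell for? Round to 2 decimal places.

£33.15

Zero-growth DDM (perpetuity): P₀ = D/r = 3.71 / 0.1119 = 33.1546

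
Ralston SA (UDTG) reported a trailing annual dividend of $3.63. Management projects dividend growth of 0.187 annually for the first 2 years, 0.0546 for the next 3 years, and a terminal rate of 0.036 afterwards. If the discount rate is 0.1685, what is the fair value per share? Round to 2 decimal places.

Three-stage DDM. Project D₁…D_5; terminal Gordon value at t=5 with g = 0.036; discount at r = 0.1685.
D_1 = 4.3088
D_2 = 5.1146
D_3 = 5.3938
D_4 = 5.6883
D_5 = 5.9989
TV_5 = 6.2149/(0.1685−0.036) = 46.9046
P₀ = Σ Dₜ/(1+r)ᵗ + TV_5/(1+r)^5 = 38.1504

$38.15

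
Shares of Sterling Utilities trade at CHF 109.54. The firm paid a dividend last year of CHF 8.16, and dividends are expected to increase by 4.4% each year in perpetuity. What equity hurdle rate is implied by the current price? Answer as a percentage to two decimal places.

12.18%

Rearranging the constant-growth DDM: r = D₁/P₀ + g.
D₁ = 8.16 × (1 + 0.044) = 8.5190.
r = 8.5190 / 109.54 + 0.044 = 0.07777 + 0.044 = 0.12177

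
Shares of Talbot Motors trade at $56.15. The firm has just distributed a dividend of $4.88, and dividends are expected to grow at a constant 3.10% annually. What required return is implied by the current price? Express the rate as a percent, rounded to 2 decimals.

Rearranging the constant-growth DDM: r = D₁/P₀ + g.
D₁ = 4.88 × (1 + 0.031) = 5.0313.
r = 5.0313 / 56.15 + 0.031 = 0.08960 + 0.031 = 0.12060

12.06%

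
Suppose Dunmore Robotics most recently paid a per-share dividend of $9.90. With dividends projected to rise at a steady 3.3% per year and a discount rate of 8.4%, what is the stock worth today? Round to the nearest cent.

Gordon growth model: P₀ = D₁/(r − g). D₁ = 9.90 × (1 + 0.033) = 10.2267.
P₀ = 10.2267 / (0.084 − 0.033) = 10.2267 / 0.051 = 200.5235

$200.52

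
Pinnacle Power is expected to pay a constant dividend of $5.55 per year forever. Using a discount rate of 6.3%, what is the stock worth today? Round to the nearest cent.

$88.10

Zero-growth DDM (perpetuity): P₀ = D/r = 5.55 / 0.063 = 88.0952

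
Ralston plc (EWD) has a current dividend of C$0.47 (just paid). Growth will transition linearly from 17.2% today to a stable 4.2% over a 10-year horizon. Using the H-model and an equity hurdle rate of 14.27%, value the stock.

C$7.90

H-model: P₀ = D₀[(1+g_L) + H(g_S−g_L)]/(r−g_L), with H = 10/2 = 5.
P₀ = 0.47 × [(1+0.042) + 5×(0.172−0.042)] / (0.1427−0.042)
   = 0.47 × 1.6920 / 0.1007 = 7.8971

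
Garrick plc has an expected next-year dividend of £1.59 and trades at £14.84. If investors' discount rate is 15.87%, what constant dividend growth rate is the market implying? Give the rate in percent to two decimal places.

From P₀ = D₁/(r − g), the implied growth is g = r − D₁/P₀.
g = 0.1587 − 1.59/14.84 = 0.1587 − 0.10714 = 0.05156

5.16%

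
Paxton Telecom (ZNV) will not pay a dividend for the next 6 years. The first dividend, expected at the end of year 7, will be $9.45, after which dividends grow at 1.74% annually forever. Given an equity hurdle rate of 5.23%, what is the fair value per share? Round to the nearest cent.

$199.42

Deferred-dividend DDM. At t=6 the remaining stream is a growing perpetuity with first payment D_7 = 9.45.
V_6 = D_7/(r−g) = 9.45/(0.0523−0.0174) = 270.7736
P₀ = V_6/(1+r)^6 = 270.7736/(1+0.0523)^6 = 199.4201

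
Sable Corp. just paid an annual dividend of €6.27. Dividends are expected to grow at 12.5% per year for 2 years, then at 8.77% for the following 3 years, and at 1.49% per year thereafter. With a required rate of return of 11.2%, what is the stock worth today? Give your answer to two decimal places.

Three-stage DDM. Project D₁…D_5; terminal Gordon value at t=5 with g = 0.0149; discount at r = 0.112.
D_1 = 7.0537
D_2 = 7.9355
D_3 = 8.6314
D_4 = 9.3884
D_5 = 10.2117
TV_5 = 10.3639/(0.112−0.0149) = 106.7343
P₀ = Σ Dₜ/(1+r)ᵗ + TV_5/(1+r)^5 = 93.9579

€93.96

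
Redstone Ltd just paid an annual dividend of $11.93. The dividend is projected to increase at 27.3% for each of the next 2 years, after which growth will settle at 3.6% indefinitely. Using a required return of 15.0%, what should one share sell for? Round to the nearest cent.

$160.67

Two-stage DDM. Project D₁…D_2 at 0.273, terminal growth 0.036, discount at r = 0.15.
D_1 = 15.1869
D_2 = 19.3329
Terminal value at t=2: TV = D_3/(r−g) = 20.0289/(0.15−0.036) = 175.6921
P₀ = 15.1869/(1+0.15)^1 + 19.3329/(1+0.15)^2 + 175.6921/(1+0.15)^2 = 160.6729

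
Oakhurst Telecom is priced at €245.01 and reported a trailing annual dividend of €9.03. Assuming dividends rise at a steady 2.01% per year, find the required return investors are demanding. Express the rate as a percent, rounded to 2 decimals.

Rearranging the constant-growth DDM: r = D₁/P₀ + g.
D₁ = 9.03 × (1 + 0.0201) = 9.2115.
r = 9.2115 / 245.01 + 0.0201 = 0.03760 + 0.0201 = 0.05770

5.77%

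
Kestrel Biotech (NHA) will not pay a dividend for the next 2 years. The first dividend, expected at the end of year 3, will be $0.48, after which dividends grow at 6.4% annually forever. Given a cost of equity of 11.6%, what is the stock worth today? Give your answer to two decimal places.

Deferred-dividend DDM. At t=2 the remaining stream is a growing perpetuity with first payment D_3 = 0.48.
V_2 = D_3/(r−g) = 0.48/(0.116−0.064) = 9.2308
P₀ = V_2/(1+r)^2 = 9.2308/(1+0.116)^2 = 7.4116

$7.41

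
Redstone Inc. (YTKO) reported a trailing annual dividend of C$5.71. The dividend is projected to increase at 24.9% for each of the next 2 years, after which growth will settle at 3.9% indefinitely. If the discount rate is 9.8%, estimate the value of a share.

Two-stage DDM. Project D₁…D_2 at 0.249, terminal growth 0.039, discount at r = 0.098.
D_1 = 7.1318
D_2 = 8.9076
Terminal value at t=2: TV = D_3/(r−g) = 9.2550/(0.098−0.039) = 156.8644
P₀ = 7.1318/(1+0.098)^1 + 8.9076/(1+0.098)^2 + 156.8644/(1+0.098)^2 = 143.9965

C$144.00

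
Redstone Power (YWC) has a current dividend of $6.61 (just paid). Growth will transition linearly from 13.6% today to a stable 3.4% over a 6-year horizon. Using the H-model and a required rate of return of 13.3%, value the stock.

H-model: P₀ = D₀[(1+g_L) + H(g_S−g_L)]/(r−g_L), with H = 6/2 = 3.
P₀ = 6.61 × [(1+0.034) + 3×(0.136−0.034)] / (0.133−0.034)
   = 6.61 × 1.3400 / 0.099 = 89.4687

$89.47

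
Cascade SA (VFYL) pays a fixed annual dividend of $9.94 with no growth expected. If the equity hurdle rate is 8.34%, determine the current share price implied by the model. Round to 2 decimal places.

Zero-growth DDM (perpetuity): P₀ = D/r = 9.94 / 0.0834 = 119.1847

$119.18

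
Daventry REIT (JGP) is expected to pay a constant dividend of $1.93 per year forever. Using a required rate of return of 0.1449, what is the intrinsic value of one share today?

Zero-growth DDM (perpetuity): P₀ = D/r = 1.93 / 0.1449 = 13.3195

$13.32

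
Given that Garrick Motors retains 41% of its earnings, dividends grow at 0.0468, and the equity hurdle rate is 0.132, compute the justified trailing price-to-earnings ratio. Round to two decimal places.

Payout ratio b = 1 − 0.41 = 0.59.
Justified trailing P/E = b(1+g)/(r−g) = 0.59×(1+0.0468)/(0.132−0.0468) = 7.2490

7.25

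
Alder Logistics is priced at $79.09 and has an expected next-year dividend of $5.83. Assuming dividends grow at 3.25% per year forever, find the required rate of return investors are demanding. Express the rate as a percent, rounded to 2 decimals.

Rearranging the constant-growth DDM: r = D₁/P₀ + g.
r = 5.8300 / 79.09 + 0.0325 = 0.07371 + 0.0325 = 0.10621

10.62%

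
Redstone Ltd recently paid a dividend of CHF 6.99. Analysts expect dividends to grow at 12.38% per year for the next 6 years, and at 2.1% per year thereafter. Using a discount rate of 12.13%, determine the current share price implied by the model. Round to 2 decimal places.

CHF 114.38

Two-stage DDM. Project D₁…D_6 at 0.1238, terminal growth 0.021, discount at r = 0.1213.
D_1 = 7.8554
D_2 = 8.8279
D_3 = 9.9207
D_4 = 11.1489
D_5 = 12.5292
D_6 = 14.0803
Terminal value at t=6: TV = D_7/(r−g) = 14.3760/(0.1213−0.021) = 143.3297
P₀ = 7.8554/(1+0.1213)^1 + 8.8279/(1+0.1213)^2 + 9.9207/(1+0.1213)^3 + 11.1489/(1+0.1213)^4 + 12.5292/(1+0.1213)^5 + 14.0803/(1+0.1213)^6 + 143.3297/(1+0.1213)^6 = 114.3801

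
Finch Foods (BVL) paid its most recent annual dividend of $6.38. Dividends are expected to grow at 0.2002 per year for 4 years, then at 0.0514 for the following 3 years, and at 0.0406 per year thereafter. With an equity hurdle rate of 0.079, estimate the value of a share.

$306.24

Three-stage DDM. Project D₁…D_7; terminal Gordon value at t=7 with g = 0.0406; discount at r = 0.079.
D_1 = 7.6573
D_2 = 9.1903
D_3 = 11.0302
D_4 = 13.2384
D_5 = 13.9188
D_6 = 14.6343
D_7 = 15.3865
TV_7 = 16.0112/(0.079−0.0406) = 416.9574
P₀ = Σ Dₜ/(1+r)ᵗ + TV_7/(1+r)^7 = 306.2376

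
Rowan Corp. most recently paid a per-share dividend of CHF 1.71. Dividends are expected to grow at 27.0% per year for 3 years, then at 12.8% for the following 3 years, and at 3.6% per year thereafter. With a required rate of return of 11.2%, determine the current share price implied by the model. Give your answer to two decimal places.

CHF 50.84

Three-stage DDM. Project D₁…D_6; terminal Gordon value at t=6 with g = 0.036; discount at r = 0.112.
D_1 = 2.1717
D_2 = 2.7581
D_3 = 3.5027
D_4 = 3.9511
D_5 = 4.4568
D_6 = 5.0273
TV_6 = 5.2083/(0.112−0.036) = 68.5300
P₀ = Σ Dₜ/(1+r)ᵗ + TV_6/(1+r)^6 = 50.8403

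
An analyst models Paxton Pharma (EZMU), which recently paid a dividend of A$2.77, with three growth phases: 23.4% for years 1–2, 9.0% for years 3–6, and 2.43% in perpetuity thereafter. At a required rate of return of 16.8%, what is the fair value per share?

Three-stage DDM. Project D₁…D_6; terminal Gordon value at t=6 with g = 0.0243; discount at r = 0.168.
D_1 = 3.4182
D_2 = 4.2180
D_3 = 4.5977
D_4 = 5.0114
D_5 = 5.4625
D_6 = 5.9541
TV_6 = 6.0988/(0.168−0.0243) = 42.4411
P₀ = Σ Dₜ/(1+r)ᵗ + TV_6/(1+r)^6 = 33.1704

A$33.17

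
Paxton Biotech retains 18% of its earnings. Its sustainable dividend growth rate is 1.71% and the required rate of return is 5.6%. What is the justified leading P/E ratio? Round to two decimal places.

21.08

Payout ratio b = 1 − 0.18 = 0.82.
Justified leading P/E = b/(r−g) = 0.82/(0.056−0.0171) = 21.0797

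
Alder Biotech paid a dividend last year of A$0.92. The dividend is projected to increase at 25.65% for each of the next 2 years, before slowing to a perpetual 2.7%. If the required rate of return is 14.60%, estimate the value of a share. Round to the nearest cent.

A$11.66

Two-stage DDM. Project D₁…D_2 at 0.2565, terminal growth 0.027, discount at r = 0.146.
D_1 = 1.1560
D_2 = 1.4525
Terminal value at t=2: TV = D_3/(r−g) = 1.4917/(0.146−0.027) = 12.5353
P₀ = 1.1560/(1+0.146)^1 + 1.4525/(1+0.146)^2 + 12.5353/(1+0.146)^2 = 11.6595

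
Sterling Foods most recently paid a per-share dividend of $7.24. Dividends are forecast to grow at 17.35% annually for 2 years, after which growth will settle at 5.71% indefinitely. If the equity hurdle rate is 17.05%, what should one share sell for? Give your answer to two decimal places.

$82.37

Two-stage DDM. Project D₁…D_2 at 0.1735, terminal growth 0.0571, discount at r = 0.1705.
D_1 = 8.4961
D_2 = 9.9702
Terminal value at t=2: TV = D_3/(r−g) = 10.5395/(0.1705−0.0571) = 92.9411
P₀ = 8.4961/(1+0.1705)^1 + 9.9702/(1+0.1705)^2 + 92.9411/(1+0.1705)^2 = 82.3725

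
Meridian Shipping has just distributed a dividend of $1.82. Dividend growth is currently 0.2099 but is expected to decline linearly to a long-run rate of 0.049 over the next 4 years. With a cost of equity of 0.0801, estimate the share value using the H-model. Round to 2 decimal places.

$80.22

H-model: P₀ = D₀[(1+g_L) + H(g_S−g_L)]/(r−g_L), with H = 4/2 = 2.
P₀ = 1.82 × [(1+0.049) + 2×(0.2099−0.049)] / (0.0801−0.049)
   = 1.82 × 1.3708 / 0.0311 = 80.2205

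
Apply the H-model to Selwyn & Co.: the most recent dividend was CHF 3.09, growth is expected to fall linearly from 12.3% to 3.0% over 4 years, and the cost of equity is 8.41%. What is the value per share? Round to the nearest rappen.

H-model: P₀ = D₀[(1+g_L) + H(g_S−g_L)]/(r−g_L), with H = 4/2 = 2.
P₀ = 3.09 × [(1+0.03) + 2×(0.123−0.03)] / (0.0841−0.03)
   = 3.09 × 1.2160 / 0.0541 = 69.4536

CHF 69.45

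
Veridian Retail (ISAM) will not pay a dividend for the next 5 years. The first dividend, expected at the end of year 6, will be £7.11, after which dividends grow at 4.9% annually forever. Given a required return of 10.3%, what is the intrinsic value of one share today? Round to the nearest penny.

Deferred-dividend DDM. At t=5 the remaining stream is a growing perpetuity with first payment D_6 = 7.11.
V_5 = D_6/(r−g) = 7.11/(0.103−0.049) = 131.6667
P₀ = V_5/(1+r)^5 = 131.6667/(1+0.103)^5 = 80.6489

£80.65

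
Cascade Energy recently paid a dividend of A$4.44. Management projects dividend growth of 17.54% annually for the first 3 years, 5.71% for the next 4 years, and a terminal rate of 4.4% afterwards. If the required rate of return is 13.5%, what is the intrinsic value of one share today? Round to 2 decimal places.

A$73.42

Three-stage DDM. Project D₁…D_7; terminal Gordon value at t=7 with g = 0.044; discount at r = 0.135.
D_1 = 5.2188
D_2 = 6.1341
D_3 = 7.2101
D_4 = 7.6218
D_5 = 8.0570
D_6 = 8.5170
D_7 = 9.0034
TV_7 = 9.3995/(0.135−0.044) = 103.2912
P₀ = Σ Dₜ/(1+r)ᵗ + TV_7/(1+r)^7 = 73.4246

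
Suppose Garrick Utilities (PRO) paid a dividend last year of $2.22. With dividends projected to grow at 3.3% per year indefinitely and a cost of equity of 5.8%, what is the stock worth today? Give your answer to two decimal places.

$91.73

Gordon growth model: P₀ = D₁/(r − g). D₁ = 2.22 × (1 + 0.033) = 2.2933.
P₀ = 2.2933 / (0.058 − 0.033) = 2.2933 / 0.025 = 91.7304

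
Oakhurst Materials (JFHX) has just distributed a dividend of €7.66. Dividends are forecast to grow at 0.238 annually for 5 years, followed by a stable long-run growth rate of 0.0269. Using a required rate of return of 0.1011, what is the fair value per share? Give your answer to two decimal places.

Two-stage DDM. Project D₁…D_5 at 0.238, terminal growth 0.0269, discount at r = 0.1011.
D_1 = 9.4831
D_2 = 11.7401
D_3 = 14.5342
D_4 = 17.9933
D_5 = 22.2757
Terminal value at t=5: TV = D_6/(r−g) = 22.8749/(0.1011−0.0269) = 308.2877
P₀ = 9.4831/(1+0.1011)^1 + 11.7401/(1+0.1011)^2 + 14.5342/(1+0.1011)^3 + 17.9933/(1+0.1011)^4 + 22.2757/(1+0.1011)^5 + 308.2877/(1+0.1011)^5 = 245.6539

€245.65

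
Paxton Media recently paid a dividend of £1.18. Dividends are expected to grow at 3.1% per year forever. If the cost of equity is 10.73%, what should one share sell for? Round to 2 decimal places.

Gordon growth model: P₀ = D₁/(r − g). D₁ = 1.18 × (1 + 0.031) = 1.2166.
P₀ = 1.2166 / (0.1073 − 0.031) = 1.2166 / 0.0763 = 15.9447

£15.94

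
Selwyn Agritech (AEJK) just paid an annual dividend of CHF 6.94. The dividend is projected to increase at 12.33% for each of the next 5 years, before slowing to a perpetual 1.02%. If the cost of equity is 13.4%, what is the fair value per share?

Two-stage DDM. Project D₁…D_5 at 0.1233, terminal growth 0.0102, discount at r = 0.134.
D_1 = 7.7957
D_2 = 8.7569
D_3 = 9.8366
D_4 = 11.0495
D_5 = 12.4119
Terminal value at t=5: TV = D_6/(r−g) = 12.5385/(0.134−0.0102) = 101.2803
P₀ = 7.7957/(1+0.134)^1 + 8.7569/(1+0.134)^2 + 9.8366/(1+0.134)^3 + 11.0495/(1+0.134)^4 + 12.4119/(1+0.134)^5 + 101.2803/(1+0.134)^5 = 87.7382

CHF 87.74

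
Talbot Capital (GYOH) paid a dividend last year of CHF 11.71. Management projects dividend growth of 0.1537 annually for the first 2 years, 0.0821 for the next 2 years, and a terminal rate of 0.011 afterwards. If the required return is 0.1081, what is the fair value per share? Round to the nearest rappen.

CHF 175.42

Three-stage DDM. Project D₁…D_4; terminal Gordon value at t=4 with g = 0.011; discount at r = 0.1081.
D_1 = 13.5098
D_2 = 15.5863
D_3 = 16.8659
D_4 = 18.2506
TV_4 = 18.4514/(0.1081−0.011) = 190.0244
P₀ = Σ Dₜ/(1+r)ᵗ + TV_4/(1+r)^4 = 175.4219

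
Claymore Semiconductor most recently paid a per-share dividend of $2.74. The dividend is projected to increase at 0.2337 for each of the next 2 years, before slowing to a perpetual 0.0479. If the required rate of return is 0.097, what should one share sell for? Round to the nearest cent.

Two-stage DDM. Project D₁…D_2 at 0.2337, terminal growth 0.0479, discount at r = 0.097.
D_1 = 3.3803
D_2 = 4.1703
Terminal value at t=2: TV = D_3/(r−g) = 4.3701/(0.097−0.0479) = 89.0037
P₀ = 3.3803/(1+0.097)^1 + 4.1703/(1+0.097)^2 + 89.0037/(1+0.097)^2 = 80.5065

$80.51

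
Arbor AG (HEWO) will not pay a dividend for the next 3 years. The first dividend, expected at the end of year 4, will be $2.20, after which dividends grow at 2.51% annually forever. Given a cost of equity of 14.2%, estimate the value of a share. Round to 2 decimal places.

Deferred-dividend DDM. At t=3 the remaining stream is a growing perpetuity with first payment D_4 = 2.20.
V_3 = D_4/(r−g) = 2.20/(0.142−0.0251) = 18.8195
P₀ = V_3/(1+r)^3 = 18.8195/(1+0.142)^3 = 12.6360

$12.64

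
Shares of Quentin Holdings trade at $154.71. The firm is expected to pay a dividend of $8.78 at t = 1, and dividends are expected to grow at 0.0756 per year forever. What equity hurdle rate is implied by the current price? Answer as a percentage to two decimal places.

13.24%

Rearranging the constant-growth DDM: r = D₁/P₀ + g.
r = 8.7800 / 154.71 + 0.0756 = 0.05675 + 0.0756 = 0.13235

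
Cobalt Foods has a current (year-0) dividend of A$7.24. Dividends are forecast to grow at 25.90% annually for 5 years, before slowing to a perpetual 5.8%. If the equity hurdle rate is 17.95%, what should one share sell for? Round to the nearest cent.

A$131.57

Two-stage DDM. Project D₁…D_5 at 0.259, terminal growth 0.058, discount at r = 0.1795.
D_1 = 9.1152
D_2 = 11.4760
D_3 = 14.4483
D_4 = 18.1904
D_5 = 22.9017
Terminal value at t=5: TV = D_6/(r−g) = 24.2300/(0.1795−0.058) = 199.4236
P₀ = 9.1152/(1+0.1795)^1 + 11.4760/(1+0.1795)^2 + 14.4483/(1+0.1795)^3 + 18.1904/(1+0.1795)^4 + 22.9017/(1+0.1795)^5 + 199.4236/(1+0.1795)^5 = 131.5666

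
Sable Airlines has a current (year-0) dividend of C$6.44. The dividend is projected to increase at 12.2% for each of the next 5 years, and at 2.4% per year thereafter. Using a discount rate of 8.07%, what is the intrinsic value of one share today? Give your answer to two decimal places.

C$176.38

Two-stage DDM. Project D₁…D_5 at 0.122, terminal growth 0.024, discount at r = 0.0807.
D_1 = 7.2257
D_2 = 8.1072
D_3 = 9.0963
D_4 = 10.2060
D_5 = 11.4512
Terminal value at t=5: TV = D_6/(r−g) = 11.7260/(0.0807−0.024) = 206.8079
P₀ = 7.2257/(1+0.0807)^1 + 8.1072/(1+0.0807)^2 + 9.0963/(1+0.0807)^3 + 10.2060/(1+0.0807)^4 + 11.4512/(1+0.0807)^5 + 206.8079/(1+0.0807)^5 = 176.3800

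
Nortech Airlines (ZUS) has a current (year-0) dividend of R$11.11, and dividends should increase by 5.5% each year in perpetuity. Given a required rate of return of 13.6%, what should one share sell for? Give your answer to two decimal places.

R$144.70

Gordon growth model: P₀ = D₁/(r − g). D₁ = 11.11 × (1 + 0.055) = 11.7210.
P₀ = 11.7210 / (0.136 − 0.055) = 11.7210 / 0.081 = 144.7043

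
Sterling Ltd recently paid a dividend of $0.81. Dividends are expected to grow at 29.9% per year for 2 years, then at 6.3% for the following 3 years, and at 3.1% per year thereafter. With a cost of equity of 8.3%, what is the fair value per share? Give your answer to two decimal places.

Three-stage DDM. Project D₁…D_5; terminal Gordon value at t=5 with g = 0.031; discount at r = 0.083.
D_1 = 1.0522
D_2 = 1.3668
D_3 = 1.4529
D_4 = 1.5444
D_5 = 1.6417
TV_5 = 1.6926/(0.083−0.031) = 32.5506
P₀ = Σ Dₜ/(1+r)ᵗ + TV_5/(1+r)^5 = 27.3535

$27.35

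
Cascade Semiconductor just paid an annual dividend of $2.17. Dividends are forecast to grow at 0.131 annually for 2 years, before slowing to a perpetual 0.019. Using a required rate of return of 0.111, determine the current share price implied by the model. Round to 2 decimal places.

Two-stage DDM. Project D₁…D_2 at 0.131, terminal growth 0.019, discount at r = 0.111.
D_1 = 2.4543
D_2 = 2.7758
Terminal value at t=2: TV = D_3/(r−g) = 2.8285/(0.111−0.019) = 30.7448
P₀ = 2.4543/(1+0.111)^1 + 2.7758/(1+0.111)^2 + 30.7448/(1+0.111)^2 = 29.3661

$29.37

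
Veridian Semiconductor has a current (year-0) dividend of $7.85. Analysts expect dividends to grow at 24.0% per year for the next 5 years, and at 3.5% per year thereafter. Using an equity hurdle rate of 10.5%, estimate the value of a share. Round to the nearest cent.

Two-stage DDM. Project D₁…D_5 at 0.24, terminal growth 0.035, discount at r = 0.105.
D_1 = 9.7340
D_2 = 12.0702
D_3 = 14.9670
D_4 = 18.5591
D_5 = 23.0133
Terminal value at t=5: TV = D_6/(r−g) = 23.8187/(0.105−0.035) = 340.2674
P₀ = 9.7340/(1+0.105)^1 + 12.0702/(1+0.105)^2 + 14.9670/(1+0.105)^3 + 18.5591/(1+0.105)^4 + 23.0133/(1+0.105)^5 + 340.2674/(1+0.105)^5 = 262.7469

$262.75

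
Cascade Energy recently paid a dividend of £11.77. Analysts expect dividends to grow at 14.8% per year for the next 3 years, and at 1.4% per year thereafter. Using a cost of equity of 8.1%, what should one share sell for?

£253.22

Two-stage DDM. Project D₁…D_3 at 0.148, terminal growth 0.014, discount at r = 0.081.
D_1 = 13.5120
D_2 = 15.5117
D_3 = 17.8075
Terminal value at t=3: TV = D_4/(r−g) = 18.0568/(0.081−0.014) = 269.5040
P₀ = 13.5120/(1+0.081)^1 + 15.5117/(1+0.081)^2 + 17.8075/(1+0.081)^3 + 269.5040/(1+0.081)^3 = 253.2185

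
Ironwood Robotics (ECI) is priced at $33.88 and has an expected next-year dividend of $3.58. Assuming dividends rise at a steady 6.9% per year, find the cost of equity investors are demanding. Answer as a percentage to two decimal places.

17.47%

Rearranging the constant-growth DDM: r = D₁/P₀ + g.
r = 3.5800 / 33.88 + 0.069 = 0.10567 + 0.069 = 0.17467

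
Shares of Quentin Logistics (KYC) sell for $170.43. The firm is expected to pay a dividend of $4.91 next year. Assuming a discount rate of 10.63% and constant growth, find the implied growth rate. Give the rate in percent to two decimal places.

7.75%

From P₀ = D₁/(r − g), the implied growth is g = r − D₁/P₀.
g = 0.1063 − 4.91/170.43 = 0.1063 − 0.02881 = 0.07749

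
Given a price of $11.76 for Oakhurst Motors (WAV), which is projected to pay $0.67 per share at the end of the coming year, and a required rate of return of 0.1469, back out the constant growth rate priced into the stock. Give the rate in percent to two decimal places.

From P₀ = D₁/(r − g), the implied growth is g = r − D₁/P₀.
g = 0.1469 − 0.67/11.76 = 0.1469 − 0.05697 = 0.08993

8.99%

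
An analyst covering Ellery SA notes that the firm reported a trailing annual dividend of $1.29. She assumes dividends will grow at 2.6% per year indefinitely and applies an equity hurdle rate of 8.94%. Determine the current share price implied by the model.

$20.88

Gordon growth model: P₀ = D₁/(r − g). D₁ = 1.29 × (1 + 0.026) = 1.3235.
P₀ = 1.3235 / (0.0894 − 0.026) = 1.3235 / 0.0634 = 20.8760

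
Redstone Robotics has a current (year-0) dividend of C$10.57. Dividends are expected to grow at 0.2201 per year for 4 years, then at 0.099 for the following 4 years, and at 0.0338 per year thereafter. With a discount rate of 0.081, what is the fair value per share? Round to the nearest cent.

C$530.63

Three-stage DDM. Project D₁…D_8; terminal Gordon value at t=8 with g = 0.0338; discount at r = 0.081.
D_1 = 12.8965
D_2 = 15.7350
D_3 = 19.1982
D_4 = 23.4238
D_5 = 25.7427
D_6 = 28.2912
D_7 = 31.0921
D_8 = 34.1702
TV_8 = 35.3251/(0.081−0.0338) = 748.4142
P₀ = Σ Dₜ/(1+r)ᵗ + TV_8/(1+r)^8 = 530.6274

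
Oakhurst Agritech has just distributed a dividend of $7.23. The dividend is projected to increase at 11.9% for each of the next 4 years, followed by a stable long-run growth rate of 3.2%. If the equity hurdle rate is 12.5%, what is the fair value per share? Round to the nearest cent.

$107.07

Two-stage DDM. Project D₁…D_4 at 0.119, terminal growth 0.032, discount at r = 0.125.
D_1 = 8.0904
D_2 = 9.0531
D_3 = 10.1304
D_4 = 11.3360
Terminal value at t=4: TV = D_5/(r−g) = 11.6987/(0.125−0.032) = 125.7927
P₀ = 8.0904/(1+0.125)^1 + 9.0531/(1+0.125)^2 + 10.1304/(1+0.125)^3 + 11.3360/(1+0.125)^4 + 125.7927/(1+0.125)^4 = 107.0682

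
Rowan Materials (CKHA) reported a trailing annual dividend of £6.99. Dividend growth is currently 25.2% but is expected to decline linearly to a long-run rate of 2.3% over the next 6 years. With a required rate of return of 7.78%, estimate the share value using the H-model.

H-model: P₀ = D₀[(1+g_L) + H(g_S−g_L)]/(r−g_L), with H = 6/2 = 3.
P₀ = 6.99 × [(1+0.023) + 3×(0.252−0.023)] / (0.0778−0.023)
   = 6.99 × 1.7100 / 0.0548 = 218.1186

£218.12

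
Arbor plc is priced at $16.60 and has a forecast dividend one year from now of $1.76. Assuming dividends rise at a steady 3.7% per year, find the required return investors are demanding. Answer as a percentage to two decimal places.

Rearranging the constant-growth DDM: r = D₁/P₀ + g.
r = 1.7600 / 16.60 + 0.037 = 0.10602 + 0.037 = 0.14302

14.30%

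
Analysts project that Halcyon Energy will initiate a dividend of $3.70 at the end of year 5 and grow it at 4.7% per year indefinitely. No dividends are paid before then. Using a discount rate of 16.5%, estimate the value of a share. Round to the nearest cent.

$17.02

Deferred-dividend DDM. At t=4 the remaining stream is a growing perpetuity with first payment D_5 = 3.70.
V_4 = D_5/(r−g) = 3.70/(0.165−0.047) = 31.3559
P₀ = V_4/(1+r)^4 = 31.3559/(1+0.165)^4 = 17.0222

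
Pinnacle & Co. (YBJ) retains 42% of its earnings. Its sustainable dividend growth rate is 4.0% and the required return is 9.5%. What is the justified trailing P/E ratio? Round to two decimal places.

10.97

Payout ratio b = 1 − 0.42 = 0.58.
Justified trailing P/E = b(1+g)/(r−g) = 0.58×(1+0.04)/(0.095−0.04) = 10.9673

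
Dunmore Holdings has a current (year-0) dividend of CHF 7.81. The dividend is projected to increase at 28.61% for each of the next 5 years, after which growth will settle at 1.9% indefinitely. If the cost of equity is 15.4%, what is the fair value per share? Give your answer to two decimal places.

Two-stage DDM. Project D₁…D_5 at 0.2861, terminal growth 0.019, discount at r = 0.154.
D_1 = 10.0444
D_2 = 12.9182
D_3 = 16.6140
D_4 = 21.3673
D_5 = 27.4805
Terminal value at t=5: TV = D_6/(r−g) = 28.0026/(0.154−0.019) = 207.4269
P₀ = 10.0444/(1+0.154)^1 + 12.9182/(1+0.154)^2 + 16.6140/(1+0.154)^3 + 21.3673/(1+0.154)^4 + 27.4805/(1+0.154)^5 + 207.4269/(1+0.154)^5 = 156.0439

CHF 156.04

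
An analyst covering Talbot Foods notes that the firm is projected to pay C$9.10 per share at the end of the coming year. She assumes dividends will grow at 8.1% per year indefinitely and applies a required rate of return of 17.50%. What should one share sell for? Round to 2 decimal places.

C$96.81

Gordon growth model: P₀ = D₁/(r − g), with D₁ = 9.10 given directly.
P₀ = 9.1000 / (0.175 − 0.081) = 9.1000 / 0.094 = 96.8085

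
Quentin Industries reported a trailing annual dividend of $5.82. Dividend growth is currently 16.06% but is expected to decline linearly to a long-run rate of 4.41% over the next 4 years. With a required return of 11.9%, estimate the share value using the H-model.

H-model: P₀ = D₀[(1+g_L) + H(g_S−g_L)]/(r−g_L), with H = 4/2 = 2.
P₀ = 5.82 × [(1+0.0441) + 2×(0.1606−0.0441)] / (0.119−0.0441)
   = 5.82 × 1.2771 / 0.0749 = 99.2353

$99.24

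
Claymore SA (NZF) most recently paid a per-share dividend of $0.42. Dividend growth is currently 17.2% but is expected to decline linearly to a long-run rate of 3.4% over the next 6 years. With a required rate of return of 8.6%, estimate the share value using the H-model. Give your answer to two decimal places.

$11.70

H-model: P₀ = D₀[(1+g_L) + H(g_S−g_L)]/(r−g_L), with H = 6/2 = 3.
P₀ = 0.42 × [(1+0.034) + 3×(0.172−0.034)] / (0.086−0.034)
   = 0.42 × 1.4480 / 0.052 = 11.6954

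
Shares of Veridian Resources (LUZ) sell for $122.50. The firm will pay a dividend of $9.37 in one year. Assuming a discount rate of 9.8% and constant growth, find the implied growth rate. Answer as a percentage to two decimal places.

2.15%

From P₀ = D₁/(r − g), the implied growth is g = r − D₁/P₀.
g = 0.098 − 9.37/122.50 = 0.098 − 0.07649 = 0.02151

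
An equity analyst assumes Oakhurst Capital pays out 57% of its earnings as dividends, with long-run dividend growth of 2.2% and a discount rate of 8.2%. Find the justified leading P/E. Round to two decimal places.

9.50

Justified leading P/E = b/(r−g) = 0.57/(0.082−0.022) = 9.5000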